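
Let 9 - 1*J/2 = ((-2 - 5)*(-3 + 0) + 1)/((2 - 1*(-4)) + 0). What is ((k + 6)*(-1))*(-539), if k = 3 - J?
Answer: -2695/3 ≈ -898.33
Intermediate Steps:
J = 32/3 (J = 18 - 2*((-2 - 5)*(-3 + 0) + 1)/((2 - 1*(-4)) + 0) = 18 - 2*(-7*(-3) + 1)/((2 + 4) + 0) = 18 - 2*(21 + 1)/(6 + 0) = 18 - 44/6 = 18 - 2*11/3 = 18 - 22/3 = 32/3 ≈ 10.667)
k = -23/3 (k = 3 - 1*32/3 = 3 - 32/3 = -23/3 ≈ -7.6667)
((k + 6)*(-1))*(-539) = ((-23/3 + 6)*(-1))*(-539) = -5/3*(-1)*(-539) = (5/3)*(-539) = -2695/3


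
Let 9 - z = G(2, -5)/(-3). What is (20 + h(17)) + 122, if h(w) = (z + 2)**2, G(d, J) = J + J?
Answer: 1807/9 ≈ 200.78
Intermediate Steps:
G(d, J) = 2*J
z = 17/3 (z = 9 - 2*(-5)/(-3) = 9 - (-10)*(-1)/3 = 9 - 1*10/3 = 9 - 10/3 = 17/3 ≈ 5.6667)
h(w) = 529/9 (h(w) = (17/3 + 2)**2 = (23/3)**2 = 529/9)
(20 + h(17)) + 122 = (20 + 529/9) + 122 = 709/9 + 122 = 1807/9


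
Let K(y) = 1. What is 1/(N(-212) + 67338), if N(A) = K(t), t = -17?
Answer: 1/67339 ≈ 1.4850e-5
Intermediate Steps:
N(A) = 1
1/(N(-212) + 67338) = 1/(1 + 67338) = 1/67339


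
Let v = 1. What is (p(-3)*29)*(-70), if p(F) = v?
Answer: -2030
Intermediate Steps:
p(F) = 1
(p(-3)*29)*(-70) = (1*29)*(-70) = 29*(-70) = -2030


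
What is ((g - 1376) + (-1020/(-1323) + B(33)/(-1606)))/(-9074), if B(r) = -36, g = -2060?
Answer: 608242835/1606656051 ≈ 0.37858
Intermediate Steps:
((g - 1376) + (-1020/(-1323) + B(33)/(-1606)))/(-9074) = ((-2060 - 1376) + (-1020/(-1323) - 36/(-1606)))/(-9074) = (-3436 + (-1020*(-1/1323) - 36*(-1/1606)))*(-1/9074) = (-3436 + (340/441 + 18/803))*(-1/9074) = (-3436 + 280958/354123)*(-1/9074) = -1216485670/354123*(-1/9074) = 608242835/1606656051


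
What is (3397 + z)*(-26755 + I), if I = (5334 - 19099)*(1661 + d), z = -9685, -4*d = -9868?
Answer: 357464468400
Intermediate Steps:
d = 2467 (d = -¼*(-9868) = 2467)
I = -56821920 (I = (5334 - 19099)*(1661 + 2467) = -13765*4128 = -56821920)
(3397 + z)*(-26755 + I) = (3397 - 9685)*(-26755 - 56821920) = -6288*(-56848675) = 357464468400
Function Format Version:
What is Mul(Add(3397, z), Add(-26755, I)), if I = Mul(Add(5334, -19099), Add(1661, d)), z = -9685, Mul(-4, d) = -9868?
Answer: 357464468400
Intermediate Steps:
d = 2467 (d = Mul(Rational(-1, 4), -9868) = 2467)
I = -56821920 (I = Mul(Add(5334, -19099), Add(1661, 2467)) = Mul(-13765, 4128) = -56821920)
Mul(Add(3397, z), Add(-26755, I)) = Mul(Add(3397, -9685), Add(-26755, -56821920)) = Mul(-6288, -56848675) = 357464468400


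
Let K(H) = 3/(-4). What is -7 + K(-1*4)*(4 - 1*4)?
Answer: -7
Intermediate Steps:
K(H) = -¾ (K(H) = 3*(-¼) = -¾)
-7 + K(-1*4)*(4 - 1*4) = -7 - 3*(4 - 1*4)/4 = -7 - 3*(4 - 4)/4 = -7 - ¾*0 = -7 + 0 = -7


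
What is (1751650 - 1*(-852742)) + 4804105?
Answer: 7408497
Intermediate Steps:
(1751650 - 1*(-852742)) + 4804105 = (1751650 + 852742) + 4804105 = 2604392 + 4804105 = 7408497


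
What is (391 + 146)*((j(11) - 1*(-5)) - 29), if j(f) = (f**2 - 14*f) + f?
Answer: -24702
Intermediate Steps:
j(f) = f**2 - 13*f
(391 + 146)*((j(11) - 1*(-5)) - 29) = (391 + 146)*((11*(-13 + 11) - 1*(-5)) - 29) = 537*((11*(-2) + 5) - 29) = 537*((-22 + 5) - 29) = 537*(-17 - 29) = 537*(-46) = -24702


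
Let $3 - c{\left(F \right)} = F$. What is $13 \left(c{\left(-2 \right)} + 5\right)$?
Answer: $130$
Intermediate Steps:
$c{\left(F \right)} = 3 - F$
$13 \left(c{\left(-2 \right)} + 5\right) = 13 \left(\left(3 - -2\right) + 5\right) = 13 \left(\left(3 + 2\right) + 5\right) = 13 \left(5 + 5\right) = 13 \cdot 10 = 130$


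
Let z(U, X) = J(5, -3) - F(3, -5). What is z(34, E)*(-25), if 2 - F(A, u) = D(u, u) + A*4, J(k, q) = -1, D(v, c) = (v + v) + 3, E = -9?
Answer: -50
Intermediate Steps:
D(v, c) = 3 + 2*v (D(v, c) = 2*v + 3 = 3 + 2*v)
F(A, u) = -1 - 4*A - 2*u (F(A, u) = 2 - ((3 + 2*u) + A*4) = 2 - ((3 + 2*u) + 4*A) = 2 - (3 + 2*u + 4*A) = 2 + (-3 - 4*A - 2*u) = -1 - 4*A - 2*u)
z(U, X) = 2 (z(U, X) = -1 - (-1 - 4*3 - 2*(-5)) = -1 - (-1 - 12 + 10) = -1 - 1*(-3) = -1 + 3 = 2)
z(34, E)*(-25) = 2*(-25) = -50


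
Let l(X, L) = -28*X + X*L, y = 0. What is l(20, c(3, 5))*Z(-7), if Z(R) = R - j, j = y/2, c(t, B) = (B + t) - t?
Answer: 3220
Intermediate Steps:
c(t, B) = B
j = 0 (j = 0/2 = 0*(½) = 0)
l(X, L) = -28*X + L*X
Z(R) = R (Z(R) = R - 1*0 = R + 0 = R)
l(20, c(3, 5))*Z(-7) = (20*(-28 + 5))*(-7) = (20*(-23))*(-7) = -460*(-7) = 3220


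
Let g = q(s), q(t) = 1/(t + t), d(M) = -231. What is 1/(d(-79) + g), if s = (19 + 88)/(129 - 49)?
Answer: -107/24677 ≈ -0.0043360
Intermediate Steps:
s = 107/80 ≈ 1.3375
q(t) = 1/(2*t)
g = 40/107 (g = 1/(2*(107/80)) = (1/2)*(80/107) = 40/107 ≈ 0.37383)
1/(d(-79) + g) = 1/(-231 + 40/107) = 1/(-24677/107) = -107/24677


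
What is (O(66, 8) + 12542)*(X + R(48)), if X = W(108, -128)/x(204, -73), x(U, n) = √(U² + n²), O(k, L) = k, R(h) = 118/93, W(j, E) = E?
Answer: 1487744/93 - 1613824*√46945/46945 ≈ 8548.9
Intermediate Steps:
R(h) = 118/93 (R(h) = 118*(1/93) = 118/93)
X = -128*√46945/46945 (X = -128/√(204² + (-73)²) = -128/√(41616 + 5329) = -128*√46945/46945 ≈ -0.59077)
(O(66, 8) + 12542)*(X + R(48)) = (66 + 12542)*(-128*√46945/46945 + 118/93) = 12608*(118/93 - 128*√46945/46945) = 1487744/93 - 1613824*√46945/46945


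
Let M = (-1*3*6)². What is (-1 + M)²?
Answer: 104329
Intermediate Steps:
M = 324 (M = (-3*6)² = (-18)² = 324)
(-1 + M)² = (-1 + 324)² = 323² = 104329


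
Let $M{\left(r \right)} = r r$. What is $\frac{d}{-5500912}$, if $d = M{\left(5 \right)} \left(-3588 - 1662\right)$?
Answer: $\frac{65625}{2750456} \approx 0.02386$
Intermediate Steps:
$M{\left(r \right)} = r^{2}$
$d = -131250$ ($d = 5^{2} \left(-3588 - 1662\right) = 25 \left(-3588 - 1662\right) = 25 \left(-5250\right) = -131250$)
$\frac{d}{-5500912} = - \frac{131250}{-5500912} = \left(-131250\right) \left(- \frac{1}{5500912}\right) = \frac{65625}{2750456}$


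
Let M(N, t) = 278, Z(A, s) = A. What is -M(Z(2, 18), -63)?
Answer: -278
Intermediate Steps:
-M(Z(2, 18), -63) = -1*278 = -278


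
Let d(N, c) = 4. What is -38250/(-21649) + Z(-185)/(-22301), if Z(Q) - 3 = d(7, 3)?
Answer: 852861707/482794349 ≈ 1.7665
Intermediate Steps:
Z(Q) = 7 (Z(Q) = 3 + 4 = 7)
-38250/(-21649) + Z(-185)/(-22301) = -38250/(-21649) + 7/(-22301) = -38250*(-1/21649) + 7*(-1/22301) = 38250/21649 - 7/22301 = 852861707/482794349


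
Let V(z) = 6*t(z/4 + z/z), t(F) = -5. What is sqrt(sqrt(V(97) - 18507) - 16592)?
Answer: sqrt(-16592 + I*sqrt(18537)) ≈ 0.5285 + 128.81*I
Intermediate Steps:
V(z) = -30 (V(z) = 6*(-5) = -30)
sqrt(sqrt(V(97) - 18507) - 16592) = sqrt(sqrt(-30 - 18507) - 16592) = sqrt(sqrt(-18537) - 16592) = sqrt(I*sqrt(18537) - 16592) = sqrt(-16592 + I*sqrt(18537))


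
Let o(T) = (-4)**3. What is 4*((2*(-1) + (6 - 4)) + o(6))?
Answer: -256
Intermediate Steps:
o(T) = -64
4*((2*(-1) + (6 - 4)) + o(6)) = 4*((2*(-1) + (6 - 4)) - 64) = 4*((-2 + 2) - 64) = 4*(0 - 64) = 4*(-64) = -256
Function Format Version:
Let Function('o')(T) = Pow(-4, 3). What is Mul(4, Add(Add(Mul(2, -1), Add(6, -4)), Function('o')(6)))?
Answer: -256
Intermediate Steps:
Function('o')(T) = -64
Mul(4, Add(Add(Mul(2, -1), Add(6, -4)), Function('o')(6))) = Mul(4, Add(Add(Mul(2, -1), Add(6, -4)), -64)) = Mul(4, Add(Add(-2, 2), -64)) = Mul(4, Add(0, -64)) = Mul(4, -64) = -256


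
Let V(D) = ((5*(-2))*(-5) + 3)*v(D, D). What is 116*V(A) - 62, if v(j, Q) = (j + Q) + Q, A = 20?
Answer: 368818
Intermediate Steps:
v(j, Q) = j + 2*Q (v(j, Q) = (Q + j) + Q = j + 2*Q)
V(D) = 159*D (V(D) = ((5*(-2))*(-5) + 3)*(D + 2*D) = (-10*(-5) + 3)*(3*D) = (50 + 3)*(3*D) = 53*(3*D) = 159*D)
116*V(A) - 62 = 116*(159*20) - 62 = 116*3180 - 62 = 368880 - 62 = 368818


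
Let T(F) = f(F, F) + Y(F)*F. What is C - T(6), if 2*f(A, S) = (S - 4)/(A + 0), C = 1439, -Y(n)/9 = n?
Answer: 10577/6 ≈ 1762.8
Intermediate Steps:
Y(n) = -9*n
f(A, S) = (-4 + S)/(2*A) (f(A, S) = ((S - 4)/(A + 0))/2 = ((-4 + S)/A)/2 = (-4 + S)/(2*A))
T(F) = -9*F² + (-4 + F)/(2*F) (T(F) = (-4 + F)/(2*F) + (-9*F)*F = (-4 + F)/(2*F) - 9*F² = -9*F² + (-4 + F)/(2*F))
C - T(6) = 1439 - (-4 + 6 - 18*6³)/(2*6) = 1439 - (-4 + 6 - 18*216)/(2*6) = 1439 - (-4 + 6 - 3888)/(2*6) = 1439 - (-3886)/(2*6) = 1439 - 1*(-1943/6) = 1439 + 1943/6 = 10577/6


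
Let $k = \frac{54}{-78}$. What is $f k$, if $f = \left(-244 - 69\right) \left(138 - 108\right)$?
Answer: $\frac{84510}{13} \approx 6500.8$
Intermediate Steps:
$k = - \frac{9}{13}$ ($k = 54 \left(- \frac{1}{78}\right) = - \frac{9}{13} \approx -0.69231$)
$f = -9390$ ($f = \left(-313\right) 30 = -9390$)
$f k = \left(-9390\right) \left(- \frac{9}{13}\right) = \frac{84510}{13}$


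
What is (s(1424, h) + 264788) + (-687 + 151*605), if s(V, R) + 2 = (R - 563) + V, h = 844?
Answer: 357159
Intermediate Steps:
s(V, R) = -565 + R + V (s(V, R) = -2 + ((R - 563) + V) = -2 + ((-563 + R) + V) = -2 + (-563 + R + V) = -565 + R + V)
(s(1424, h) + 264788) + (-687 + 151*605) = ((-565 + 844 + 1424) + 264788) + (-687 + 151*605) = (1703 + 264788) + (-687 + 91355) = 266491 + 90668 = 357159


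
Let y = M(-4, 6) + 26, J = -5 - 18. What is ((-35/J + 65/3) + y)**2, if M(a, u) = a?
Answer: 9721924/4761 ≈ 2042.0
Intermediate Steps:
J = -23
y = 22 (y = -4 + 26 = 22)
((-35/J + 65/3) + y)**2 = ((-35/(-23) + 65/3) + 22)**2 = ((-35*(-1/23) + 65*(1/3)) + 22)**2 = ((35/23 + 65/3) + 22)**2 = (1600/69 + 22)**2 = (3118/69)**2 = 9721924/4761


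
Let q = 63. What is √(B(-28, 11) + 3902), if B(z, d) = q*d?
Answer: √4595 ≈ 67.786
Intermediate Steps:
B(z, d) = 63*d
√(B(-28, 11) + 3902) = √(63*11 + 3902) = √(693 + 3902) = √4595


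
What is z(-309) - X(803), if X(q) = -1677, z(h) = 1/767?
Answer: 1286260/767 ≈ 1677.0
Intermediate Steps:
z(h) = 1/767
z(-309) - X(803) = 1/767 - 1*(-1677) = 1/767 + 1677 = 1286260/767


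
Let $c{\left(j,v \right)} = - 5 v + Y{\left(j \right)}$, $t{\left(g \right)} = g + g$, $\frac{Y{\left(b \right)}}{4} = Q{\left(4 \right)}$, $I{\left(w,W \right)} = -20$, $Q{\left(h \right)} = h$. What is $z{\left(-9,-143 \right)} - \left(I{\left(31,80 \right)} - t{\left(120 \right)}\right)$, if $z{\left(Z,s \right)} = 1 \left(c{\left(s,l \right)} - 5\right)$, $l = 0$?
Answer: $271$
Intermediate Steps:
$Y{\left(b \right)} = 16$ ($Y{\left(b \right)} = 4 \cdot 4 = 16$)
$t{\left(g \right)} = 2 g$
$c{\left(j,v \right)} = 16 - 5 v$ ($c{\left(j,v \right)} = - 5 v + 16 = 16 - 5 v$)
$z{\left(Z,s \right)} = 11$ ($z{\left(Z,s \right)} = 1 \left(\left(16 - 0\right) - 5\right) = 1 \left(\left(16 + 0\right) - 5\right) = 1 \left(16 - 5\right) = 1 \cdot 11 = 11$)
$z{\left(-9,-143 \right)} - \left(I{\left(31,80 \right)} - t{\left(120 \right)}\right) = 11 - \left(-20 - 2 \cdot 120\right) = 11 - \left(-20 - 240\right) = 11 - -260 = 11 + 260 = 271$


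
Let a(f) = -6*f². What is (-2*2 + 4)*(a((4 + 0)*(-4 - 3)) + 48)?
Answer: 0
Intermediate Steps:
(-2*2 + 4)*(a((4 + 0)*(-4 - 3)) + 48) = (-2*2 + 4)*(-6*(-4 - 3)²*(4 + 0)² + 48) = (-4 + 4)*(-6*(4*(-7))² + 48) = 0*(-6*(-28)² + 48) = 0*(-6*784 + 48) = 0*(-4704 + 48) = 0*(-4656) = 0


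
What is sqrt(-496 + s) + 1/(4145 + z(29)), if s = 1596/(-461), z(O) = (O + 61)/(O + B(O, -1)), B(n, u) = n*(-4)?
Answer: 29/120175 + 2*I*sqrt(26536543)/461 ≈ 0.00024131 + 22.349*I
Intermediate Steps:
B(n, u) = -4*n
z(O) = -(61 + O)/(3*O) (z(O) = (O + 61)/(O - 4*O) = (61 + O)/((-3*O)) = (61 + O)*(-1/(3*O)) = -(61 + O)/(3*O))
s = -1596/461 (s = 1596*(-1/461) = -1596/461 ≈ -3.4620)
sqrt(-496 + s) + 1/(4145 + z(29)) = sqrt(-496 - 1596/461) + 1/(4145 + (1/3)*(-61 - 1*29)/29) = sqrt(-230252/461) + 1/(4145 + (1/3)*(1/29)*(-61 - 29)) = 2*I*sqrt(26536543)/461 + 1/(4145 + (1/3)*(1/29)*(-90)) = 2*I*sqrt(26536543)/461 + 1/(4145 - 30/29) = 2*I*sqrt(26536543)/461 + 1/(120175/29) = 2*I*sqrt(26536543)/461 + 29/120175 = 29/120175 + 2*I*sqrt(26536543)/461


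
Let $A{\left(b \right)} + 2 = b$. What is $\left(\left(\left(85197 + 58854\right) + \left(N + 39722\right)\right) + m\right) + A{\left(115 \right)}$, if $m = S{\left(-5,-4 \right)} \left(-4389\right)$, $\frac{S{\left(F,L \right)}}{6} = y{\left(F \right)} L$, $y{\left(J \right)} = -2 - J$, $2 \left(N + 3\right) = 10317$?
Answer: $\frac{1010099}{2} \approx 5.0505 \cdot 10^{5}$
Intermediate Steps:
$N = \frac{10311}{2}$ ($N = -3 + \frac{1}{2} \cdot 10317 = -3 + \frac{10317}{2} = \frac{10311}{2} \approx 5155.5$)
$A{\left(b \right)} = -2 + b$
$S{\left(F,L \right)} = 6 L \left(-2 - F\right)$ ($S{\left(F,L \right)} = 6 \left(-2 - F\right) L = 6 L \left(-2 - F\right)$)
$m = 316008$ ($m = \left(-6\right) \left(-4\right) \left(2 - 5\right) \left(-4389\right) = \left(-6\right) \left(-4\right) \left(-3\right) \left(-4389\right) = \left(-72\right) \left(-4389\right) = 316008$)
$\left(\left(\left(85197 + 58854\right) + \left(N + 39722\right)\right) + m\right) + A{\left(115 \right)} = \left(\left(\left(85197 + 58854\right) + \left(\frac{10311}{2} + 39722\right)\right) + 316008\right) + \left(-2 + 115\right) = \left(\left(144051 + \frac{89755}{2}\right) + 316008\right) + 113 = \left(\frac{377857}{2} + 316008\right) + 113 = \frac{1009873}{2} + 113 = \frac{1010099}{2}$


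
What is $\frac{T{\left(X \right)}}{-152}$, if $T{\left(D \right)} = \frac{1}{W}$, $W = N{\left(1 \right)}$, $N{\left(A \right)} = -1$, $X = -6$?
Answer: $\frac{1}{152} \approx 0.0065789$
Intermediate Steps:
$W = -1$
$T{\left(D \right)} = -1$ ($T{\left(D \right)} = \frac{1}{-1} = -1$)
$\frac{T{\left(X \right)}}{-152} = - \frac{1}{-152} = \left(-1\right) \left(- \frac{1}{152}\right) = \frac{1}{152}$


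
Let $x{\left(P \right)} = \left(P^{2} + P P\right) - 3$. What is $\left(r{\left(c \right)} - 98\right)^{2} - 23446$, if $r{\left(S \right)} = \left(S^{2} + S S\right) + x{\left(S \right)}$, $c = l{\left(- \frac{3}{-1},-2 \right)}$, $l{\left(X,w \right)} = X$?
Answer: $-19221$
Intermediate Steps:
$x{\left(P \right)} = -3 + 2 P^{2}$ ($x{\left(P \right)} = \left(P^{2} + P^{2}\right) - 3 = 2 P^{2} - 3 = -3 + 2 P^{2}$)
$c = 3$ ($c = - \frac{3}{-1} = \left(-3\right) \left(-1\right) = 3$)
$r{\left(S \right)} = -3 + 4 S^{2}$ ($r{\left(S \right)} = \left(S^{2} + S S\right) + \left(-3 + 2 S^{2}\right) = \left(S^{2} + S^{2}\right) + \left(-3 + 2 S^{2}\right) = 2 S^{2} + \left(-3 + 2 S^{2}\right) = -3 + 4 S^{2}$)
$\left(r{\left(c \right)} - 98\right)^{2} - 23446 = \left(\left(-3 + 4 \cdot 3^{2}\right) - 98\right)^{2} - 23446 = \left(\left(-3 + 4 \cdot 9\right) - 98\right)^{2} - 23446 = \left(\left(-3 + 36\right) - 98\right)^{2} - 23446 = \left(33 - 98\right)^{2} - 23446 = \left(-65\right)^{2} - 23446 = 4225 - 23446 = -19221$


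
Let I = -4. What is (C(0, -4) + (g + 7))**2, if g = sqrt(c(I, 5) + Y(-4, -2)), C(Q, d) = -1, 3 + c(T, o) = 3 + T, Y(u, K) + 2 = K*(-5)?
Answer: 64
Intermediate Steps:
Y(u, K) = -2 - 5*K (Y(u, K) = -2 + K*(-5) = -2 - 5*K)
c(T, o) = T (c(T, o) = -3 + (3 + T) = T)
g = 2 (g = sqrt(-4 + (-2 - 5*(-2))) = sqrt(-4 + (-2 + 10)) = sqrt(-4 + 8) = sqrt(4) = 2)
(C(0, -4) + (g + 7))**2 = (-1 + (2 + 7))**2 = (-1 + 9)**2 = 8**2 = 64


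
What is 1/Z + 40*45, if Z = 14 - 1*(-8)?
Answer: 39601/22 ≈ 1800.0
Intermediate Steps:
Z = 22 (Z = 14 + 8 = 22)
1/Z + 40*45 = 1/22 + 40*45 = 1/22 + 1800 = 39601/22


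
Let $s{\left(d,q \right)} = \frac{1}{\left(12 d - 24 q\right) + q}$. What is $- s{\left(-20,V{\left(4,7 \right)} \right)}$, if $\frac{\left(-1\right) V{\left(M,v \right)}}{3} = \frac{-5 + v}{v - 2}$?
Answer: $\frac{5}{1062} \approx 0.0047081$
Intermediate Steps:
$V{\left(M,v \right)} = - \frac{3 \left(-5 + v\right)}{-2 + v}$ ($V{\left(M,v \right)} = - 3 \frac{-5 + v}{v - 2} = - 3 \frac{-5 + v}{-2 + v} = - \frac{3 \left(-5 + v\right)}{-2 + v}$)
$s{\left(d,q \right)} = \frac{1}{- 23 q + 12 d}$ ($s{\left(d,q \right)} = \frac{1}{\left(- 24 q + 12 d\right) + q} = \frac{1}{- 23 q + 12 d}$)
$- s{\left(-20,V{\left(4,7 \right)} \right)} = - \frac{1}{- 23 \frac{3 \left(5 - 7\right)}{-2 + 7} + 12 \left(-20\right)} = - \frac{1}{- 23 \frac{3 \left(5 - 7\right)}{5} - 240} = - \frac{1}{- 23 \cdot 3 \cdot \frac{1}{5} \left(-2\right) - 240} = - \frac{1}{\left(-23\right) \left(- \frac{6}{5}\right) - 240} = - \frac{1}{\frac{138}{5} - 240} = - \frac{1}{- \frac{1062}{5}} = \left(-1\right) \left(- \frac{5}{1062}\right) = \frac{5}{1062}$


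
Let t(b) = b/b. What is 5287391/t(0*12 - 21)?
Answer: 5287391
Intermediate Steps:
t(b) = 1
5287391/t(0*12 - 21) = 5287391/1 = 5287391*1 = 5287391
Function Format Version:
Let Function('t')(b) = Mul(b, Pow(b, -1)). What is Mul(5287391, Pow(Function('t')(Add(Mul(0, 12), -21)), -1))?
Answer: 5287391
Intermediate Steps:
Function('t')(b) = 1
Mul(5287391, Pow(Function('t')(Add(Mul(0, 12), -21)), -1)) = Mul(5287391, Pow(1, -1)) = Mul(5287391, 1) = 5287391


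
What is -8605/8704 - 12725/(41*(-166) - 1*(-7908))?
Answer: -60120555/4795904 ≈ -12.536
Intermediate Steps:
-8605/8704 - 12725/(41*(-166) - 1*(-7908)) = -8605*1/8704 - 12725/(-6806 + 7908) = -8605/8704 - 12725/1102 = -60120555/4795904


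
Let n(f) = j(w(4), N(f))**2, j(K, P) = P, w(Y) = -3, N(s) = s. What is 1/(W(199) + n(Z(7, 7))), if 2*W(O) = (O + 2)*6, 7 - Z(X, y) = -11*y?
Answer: 1/7659 ≈ 0.00013057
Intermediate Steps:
Z(X, y) = 7 + 11*y (Z(X, y) = 7 - (-11)*y = 7 + 11*y)
W(O) = 6 + 3*O (W(O) = ((O + 2)*6)/2 = ((2 + O)*6)/2 = (12 + 6*O)/2 = 6 + 3*O)
n(f) = f**2
1/(W(199) + n(Z(7, 7))) = 1/((6 + 3*199) + (7 + 11*7)**2) = 1/((6 + 597) + (7 + 77)**2) = 1/(603 + 84**2) = 1/(603 + 7056) = 1/7659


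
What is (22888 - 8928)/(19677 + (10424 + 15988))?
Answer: 13960/46089 ≈ 0.30289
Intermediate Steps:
(22888 - 8928)/(19677 + (10424 + 15988)) = 13960/(19677 + 26412) = 13960/46089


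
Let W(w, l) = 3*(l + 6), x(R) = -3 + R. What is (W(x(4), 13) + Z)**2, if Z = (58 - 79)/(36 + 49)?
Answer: 23270976/7225 ≈ 3220.9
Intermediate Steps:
W(w, l) = 18 + 3*l (W(w, l) = 3*(6 + l) = 18 + 3*l)
Z = -21/85 ≈ -0.24706
(W(x(4), 13) + Z)**2 = ((18 + 3*13) - 21/85)**2 = ((18 + 39) - 21/85)**2 = (57 - 21/85)**2 = (4824/85)**2 = 23270976/7225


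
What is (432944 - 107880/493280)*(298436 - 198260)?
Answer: 133711486534284/3083 ≈ 4.3371e+10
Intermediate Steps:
(432944 - 107880/493280)*(298436 - 198260) = (432944 - 107880*1/493280)*100176 = (432944 - 2697/12332)*100176 = (5339062711/12332)*100176 = 133711486534284/3083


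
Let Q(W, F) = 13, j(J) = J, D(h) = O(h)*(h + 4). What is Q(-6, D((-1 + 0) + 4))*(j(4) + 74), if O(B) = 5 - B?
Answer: 1014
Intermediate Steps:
D(h) = (4 + h)*(5 - h) (D(h) = (5 - h)*(h + 4) = (5 - h)*(4 + h) = (4 + h)*(5 - h))
Q(-6, D((-1 + 0) + 4))*(j(4) + 74) = 13*(4 + 74) = 13*78 = 1014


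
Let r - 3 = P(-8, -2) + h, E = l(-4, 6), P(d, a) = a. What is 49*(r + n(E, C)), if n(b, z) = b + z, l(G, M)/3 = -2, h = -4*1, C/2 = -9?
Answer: -1323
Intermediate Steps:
C = -18 (C = 2*(-9) = -18)
h = -4
l(G, M) = -6 (l(G, M) = 3*(-2) = -6)
E = -6
r = -3 (r = 3 + (-2 - 4) = 3 - 6 = -3)
49*(r + n(E, C)) = 49*(-3 + (-6 - 18)) = 49*(-3 - 24) = 49*(-27) = -1323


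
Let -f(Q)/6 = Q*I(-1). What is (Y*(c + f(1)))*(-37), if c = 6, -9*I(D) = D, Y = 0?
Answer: 0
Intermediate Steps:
I(D) = -D/9
f(Q) = -2*Q/3 (f(Q) = -6*Q*(-⅑*(-1)) = -6*Q/9 = -2*Q/3)
(Y*(c + f(1)))*(-37) = (0*(6 - ⅔*1))*(-37) = (0*(6 - ⅔))*(-37) = (0*(16/3))*(-37) = 0*(-37) = 0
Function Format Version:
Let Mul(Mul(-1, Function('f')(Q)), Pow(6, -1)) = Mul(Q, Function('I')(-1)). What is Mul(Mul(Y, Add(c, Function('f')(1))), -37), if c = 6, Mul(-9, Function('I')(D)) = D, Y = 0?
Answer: 0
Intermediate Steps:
Function('I')(D) = Mul(Rational(-1, 9), D)
Function('f')(Q) = Mul(Rational(-2, 3), Q) (Function('f')(Q) = Mul(-6, Mul(Q, Mul(Rational(-1, 9), -1))) = Mul(-6, Mul(Q, Rational(1, 9))) = Mul(-6, Mul(Rational(1, 9), Q)) = Mul(Rational(-2, 3), Q))
Mul(Mul(Y, Add(c, Function('f')(1))), -37) = Mul(Mul(0, Add(6, Mul(Rational(-2, 3), 1))), -37) = Mul(Mul(0, Add(6, Rational(-2, 3))), -37) = Mul(Mul(0, Rational(16, 3)), -37) = Mul(0, -37) = 0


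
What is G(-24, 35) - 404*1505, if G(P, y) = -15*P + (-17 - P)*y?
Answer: -607415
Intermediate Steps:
G(P, y) = -15*P + y*(-17 - P)
G(-24, 35) - 404*1505 = (-17*35 - 15*(-24) - 1*(-24)*35) - 404*1505 = (-595 + 360 + 840) - 608020 = 605 - 608020 = -607415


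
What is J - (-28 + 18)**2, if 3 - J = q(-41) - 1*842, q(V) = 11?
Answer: 734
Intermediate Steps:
J = 834 (J = 3 - (11 - 1*842) = 3 - (11 - 842) = 3 - 1*(-831) = 3 + 831 = 834)
J - (-28 + 18)**2 = 834 - (-28 + 18)**2 = 834 - 1*(-10)**2 = 834 - 1*100 = 834 - 100 = 734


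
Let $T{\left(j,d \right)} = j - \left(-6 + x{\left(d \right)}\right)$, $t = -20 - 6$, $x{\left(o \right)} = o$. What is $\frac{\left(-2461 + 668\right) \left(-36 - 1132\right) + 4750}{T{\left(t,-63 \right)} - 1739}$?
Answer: $- \frac{1049487}{848} \approx -1237.6$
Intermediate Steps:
$t = -26$
$T{\left(j,d \right)} = 6 + j - d$ ($T{\left(j,d \right)} = j - \left(-6 + d\right) = 6 + j - d$)
$\frac{\left(-2461 + 668\right) \left(-36 - 1132\right) + 4750}{T{\left(t,-63 \right)} - 1739} = \frac{\left(-2461 + 668\right) \left(-36 - 1132\right) + 4750}{\left(6 - 26 - -63\right) - 1739} = \frac{\left(-1793\right) \left(-1168\right) + 4750}{\left(6 - 26 + 63\right) - 1739} = \frac{2094224 + 4750}{43 - 1739} = \frac{2098974}{-1696} = 2098974 \left(- \frac{1}{1696}\right) = - \frac{1049487}{848}$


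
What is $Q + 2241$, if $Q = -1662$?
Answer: $579$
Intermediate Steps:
$Q + 2241 = -1662 + 2241 = 579$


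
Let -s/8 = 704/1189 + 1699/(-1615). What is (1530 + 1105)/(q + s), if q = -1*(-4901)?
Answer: 5059819225/9418136943 ≈ 0.53724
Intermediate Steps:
q = 4901
s = 7065208/1920235 (s = -8*(704/1189 + 1699/(-1615)) = -8*(704*(1/1189) + 1699*(-1/1615)) = -8*(704/1189 - 1699/1615) = -8*(-883151/1920235) = 7065208/1920235 ≈ 3.6793)
(1530 + 1105)/(q + s) = (1530 + 1105)/(4901 + 7065208/1920235) = 2635/(9418136943/1920235) = 2635*(1920235/9418136943) = 5059819225/9418136943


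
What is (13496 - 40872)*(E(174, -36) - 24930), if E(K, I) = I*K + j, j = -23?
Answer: 854596592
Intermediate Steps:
E(K, I) = -23 + I*K (E(K, I) = I*K - 23 = -23 + I*K)
(13496 - 40872)*(E(174, -36) - 24930) = (13496 - 40872)*((-23 - 36*174) - 24930) = -27376*((-23 - 6264) - 24930) = -27376*(-6287 - 24930) = -27376*(-31217) = 854596592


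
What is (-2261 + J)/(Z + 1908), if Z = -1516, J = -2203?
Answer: -558/49 ≈ -11.388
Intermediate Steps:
(-2261 + J)/(Z + 1908) = (-2261 - 2203)/(-1516 + 1908) = -4464/392 = -4464*1/392 = -558/49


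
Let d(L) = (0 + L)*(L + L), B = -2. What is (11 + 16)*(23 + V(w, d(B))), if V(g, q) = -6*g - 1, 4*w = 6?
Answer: 351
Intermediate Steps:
w = 3/2 (w = (¼)*6 = 3/2 ≈ 1.5000)
d(L) = 2*L² (d(L) = L*(2*L) = 2*L²)
V(g, q) = -1 - 6*g
(11 + 16)*(23 + V(w, d(B))) = (11 + 16)*(23 + (-1 - 6*3/2)) = 27*(23 + (-1 - 9)) = 27*(23 - 10) = 27*13 = 351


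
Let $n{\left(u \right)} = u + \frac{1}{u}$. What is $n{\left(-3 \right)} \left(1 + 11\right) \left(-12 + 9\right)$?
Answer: $120$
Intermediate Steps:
$n{\left(-3 \right)} \left(1 + 11\right) \left(-12 + 9\right) = \left(-3 + \frac{1}{-3}\right) \left(1 + 11\right) \left(-12 + 9\right) = \left(-3 - \frac{1}{3}\right) 12 \left(-3\right) = \left(- \frac{10}{3}\right) \left(-36\right) = 120$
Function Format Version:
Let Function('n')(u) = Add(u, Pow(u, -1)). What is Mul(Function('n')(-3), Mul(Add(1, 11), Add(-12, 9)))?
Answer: 120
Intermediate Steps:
Mul(Function('n')(-3), Mul(Add(1, 11), Add(-12, 9))) = Mul(Add(-3, Pow(-3, -1)), Mul(Add(1, 11), Add(-12, 9))) = Mul(Add(-3, Rational(-1, 3)), Mul(12, -3)) = Mul(Rational(-10, 3), -36) = 120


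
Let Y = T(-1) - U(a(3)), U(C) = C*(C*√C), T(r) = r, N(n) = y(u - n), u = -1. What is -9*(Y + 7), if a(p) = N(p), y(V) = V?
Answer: -54 + 288*I ≈ -54.0 + 288.0*I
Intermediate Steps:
N(n) = -1 - n
a(p) = -1 - p
U(C) = C^(5/2) (U(C) = C*C^(3/2) = C^(5/2))
Y = -1 - 32*I (Y = -1 - (-1 - 1*3)^(5/2) = -1 - (-1 - 3)^(5/2) = -1 - (-4)^(5/2) = -1 - 32*I ≈ -1.0 - 32.0*I)
-9*(Y + 7) = -9*((-1 - 32*I) + 7) = -9*(6 - 32*I) = -54 + 288*I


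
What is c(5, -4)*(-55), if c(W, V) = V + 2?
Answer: 110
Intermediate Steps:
c(W, V) = 2 + V
c(5, -4)*(-55) = (2 - 4)*(-55) = -2*(-55) = 110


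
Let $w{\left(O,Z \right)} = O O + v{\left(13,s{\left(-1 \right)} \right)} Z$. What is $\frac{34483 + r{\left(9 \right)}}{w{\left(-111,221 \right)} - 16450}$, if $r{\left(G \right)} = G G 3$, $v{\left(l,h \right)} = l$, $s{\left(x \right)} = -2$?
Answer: $- \frac{17363}{628} \approx -27.648$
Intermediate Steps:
$r{\left(G \right)} = 3 G^{2}$ ($r{\left(G \right)} = G^{2} \cdot 3 = 3 G^{2}$)
$w{\left(O,Z \right)} = O^{2} + 13 Z$ ($w{\left(O,Z \right)} = O O + 13 Z = O^{2} + 13 Z$)
$\frac{34483 + r{\left(9 \right)}}{w{\left(-111,221 \right)} - 16450} = \frac{34483 + 3 \cdot 9^{2}}{\left(\left(-111\right)^{2} + 13 \cdot 221\right) - 16450} = \frac{34483 + 3 \cdot 81}{\left(12321 + 2873\right) - 16450} = \frac{34483 + 243}{15194 - 16450} = \frac{34726}{-1256} = 34726 \left(- \frac{1}{1256}\right) = - \frac{17363}{628}$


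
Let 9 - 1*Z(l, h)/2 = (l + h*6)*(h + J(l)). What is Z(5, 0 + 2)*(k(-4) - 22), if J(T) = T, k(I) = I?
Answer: 5720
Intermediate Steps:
Z(l, h) = 18 - 2*(h + l)*(l + 6*h) (Z(l, h) = 18 - 2*(l + h*6)*(h + l) = 18 - 2*(l + 6*h)*(h + l) = 18 - 2*(h + l)*(l + 6*h))
Z(5, 0 + 2)*(k(-4) - 22) = (18 - 12*(0 + 2)² - 2*5² - 14*(0 + 2)*5)*(-4 - 22) = (18 - 12*2² - 2*25 - 14*2*5)*(-26) = (18 - 12*4 - 50 - 140)*(-26) = (18 - 48 - 50 - 140)*(-26) = -220*(-26) = 5720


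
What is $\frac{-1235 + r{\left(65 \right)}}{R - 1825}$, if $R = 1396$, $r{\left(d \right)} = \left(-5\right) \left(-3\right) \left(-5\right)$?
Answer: $\frac{1310}{429} \approx 3.0536$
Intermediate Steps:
$r{\left(d \right)} = -75$ ($r{\left(d \right)} = 15 \left(-5\right) = -75$)
$\frac{-1235 + r{\left(65 \right)}}{R - 1825} = \frac{-1235 - 75}{1396 - 1825} = - \frac{1310}{-429} = \left(-1310\right) \left(- \frac{1}{429}\right) = \frac{1310}{429}$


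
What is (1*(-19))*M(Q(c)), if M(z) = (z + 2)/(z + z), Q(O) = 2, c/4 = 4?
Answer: -19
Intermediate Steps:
c = 16 (c = 4*4 = 16)
M(z) = (2 + z)/(2*z) (M(z) = (2 + z)/((2*z)) = (2 + z)*(1/(2*z)) = (2 + z)/(2*z))
(1*(-19))*M(Q(c)) = (1*(-19))*((1/2)*(2 + 2)/2) = -19*4/(2*2) = -19*1 = -19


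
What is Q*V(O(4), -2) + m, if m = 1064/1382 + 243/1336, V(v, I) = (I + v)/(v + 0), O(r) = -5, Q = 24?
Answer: 159486893/4615880 ≈ 34.552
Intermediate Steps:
V(v, I) = (I + v)/v
m = 878665/923176 (m = 1064*(1/1382) + 243*(1/1336) = 532/691 + 243/1336 = 878665/923176 ≈ 0.95179)
Q*V(O(4), -2) + m = 24*((-2 - 5)/(-5)) + 878665/923176 = 24*(-⅕*(-7)) + 878665/923176 = 24*(7/5) + 878665/923176 = 168/5 + 878665/923176 = 159486893/4615880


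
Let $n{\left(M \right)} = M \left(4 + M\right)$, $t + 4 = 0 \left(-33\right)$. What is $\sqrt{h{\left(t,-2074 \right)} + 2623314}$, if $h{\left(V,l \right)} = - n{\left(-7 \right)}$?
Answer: $3 \sqrt{291477} \approx 1619.7$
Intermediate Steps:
$t = -4$ ($t = -4 + 0 \left(-33\right) = -4 + 0 = -4$)
$h{\left(V,l \right)} = -21$ ($h{\left(V,l \right)} = - \left(-7\right) \left(4 - 7\right) = - \left(-7\right) \left(-3\right) = \left(-1\right) 21 = -21$)
$\sqrt{h{\left(t,-2074 \right)} + 2623314} = \sqrt{-21 + 2623314} = \sqrt{2623293} = 3 \sqrt{291477}$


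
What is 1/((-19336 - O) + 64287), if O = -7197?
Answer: 1/52148 ≈ 1.9176e-5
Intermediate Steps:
1/((-19336 - O) + 64287) = 1/((-19336 - 1*(-7197)) + 64287) = 1/((-19336 + 7197) + 64287) = 1/(-12139 + 64287) = 1/52148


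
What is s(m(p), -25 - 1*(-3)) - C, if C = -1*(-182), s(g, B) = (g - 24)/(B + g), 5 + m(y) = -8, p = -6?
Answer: -6333/35 ≈ -180.94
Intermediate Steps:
m(y) = -13 (m(y) = -5 - 8 = -13)
s(g, B) = (-24 + g)/(B + g)
C = 182
s(m(p), -25 - 1*(-3)) - C = (-24 - 13)/((-25 - 1*(-3)) - 13) - 1*182 = -37/((-25 + 3) - 13) - 182 = -37/(-22 - 13) - 182 = -37/(-35) - 182 = -1/35*(-37) - 182 = 37/35 - 182 = -6333/35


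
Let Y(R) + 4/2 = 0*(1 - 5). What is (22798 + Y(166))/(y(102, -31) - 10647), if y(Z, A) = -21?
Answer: -5699/2667 ≈ -2.1369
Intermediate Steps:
Y(R) = -2 (Y(R) = -2 + 0*(1 - 5) = -2 + 0*(-4) = -2 + 0 = -2)
(22798 + Y(166))/(y(102, -31) - 10647) = (22798 - 2)/(-21 - 10647) = 22796/(-10668) = 22796*(-1/10668) = -5699/2667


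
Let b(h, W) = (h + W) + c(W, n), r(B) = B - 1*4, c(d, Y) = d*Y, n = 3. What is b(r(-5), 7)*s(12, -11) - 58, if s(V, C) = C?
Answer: -267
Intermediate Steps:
c(d, Y) = Y*d
r(B) = -4 + B (r(B) = B - 4 = -4 + B)
b(h, W) = h + 4*W (b(h, W) = (h + W) + 3*W = (W + h) + 3*W = h + 4*W)
b(r(-5), 7)*s(12, -11) - 58 = ((-4 - 5) + 4*7)*(-11) - 58 = (-9 + 28)*(-11) - 58 = 19*(-11) - 58 = -209 - 58 = -267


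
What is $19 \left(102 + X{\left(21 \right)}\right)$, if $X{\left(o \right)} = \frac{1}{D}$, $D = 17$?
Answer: $\frac{32965}{17} \approx 1939.1$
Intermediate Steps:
$X{\left(o \right)} = \frac{1}{17}$
$19 \left(102 + X{\left(21 \right)}\right) = 19 \left(102 + \frac{1}{17}\right) = 19 \cdot \frac{1735}{17} = \frac{32965}{17}$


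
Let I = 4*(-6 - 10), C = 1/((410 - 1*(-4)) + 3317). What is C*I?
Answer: -64/3731 ≈ -0.017154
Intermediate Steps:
C = 1/3731 (C = 1/((410 + 4) + 3317) = 1/(414 + 3317) = 1/3731 ≈ 0.00026802)
I = -64 (I = 4*(-16) = -64)
C*I = (1/3731)*(-64) = -64/3731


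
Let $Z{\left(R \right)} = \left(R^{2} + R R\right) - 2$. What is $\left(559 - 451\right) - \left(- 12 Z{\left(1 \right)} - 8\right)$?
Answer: $116$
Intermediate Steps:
$Z{\left(R \right)} = -2 + 2 R^{2}$ ($Z{\left(R \right)} = \left(R^{2} + R^{2}\right) - 2 = 2 R^{2} - 2 = -2 + 2 R^{2}$)
$\left(559 - 451\right) - \left(- 12 Z{\left(1 \right)} - 8\right) = \left(559 - 451\right) - \left(- 12 \left(-2 + 2 \cdot 1^{2}\right) - 8\right) = 108 - \left(- 12 \left(-2 + 2 \cdot 1\right) - 8\right) = 108 - \left(- 12 \left(-2 + 2\right) - 8\right) = 108 - \left(\left(-12\right) 0 - 8\right) = 108 - \left(0 - 8\right) = 108 - -8 = 108 + 8 = 116$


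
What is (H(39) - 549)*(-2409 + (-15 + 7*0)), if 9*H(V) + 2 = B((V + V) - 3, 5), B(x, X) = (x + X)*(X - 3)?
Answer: 3864664/3 ≈ 1.2882e+6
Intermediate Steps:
B(x, X) = (-3 + X)*(X + x) (B(x, X) = (X + x)*(-3 + X) = (-3 + X)*(X + x))
H(V) = 2/9 + 4*V/9 (H(V) = -2/9 + (5**2 - 3*5 - 3*((V + V) - 3) + 5*((V + V) - 3))/9 = -2/9 + (25 - 15 - 3*(2*V - 3) + 5*(2*V - 3))/9 = -2/9 + (25 - 15 - 3*(-3 + 2*V) + 5*(-3 + 2*V))/9 = -2/9 + (25 - 15 + (9 - 6*V) + (-15 + 10*V))/9 = -2/9 + (4 + 4*V)/9 = -2/9 + (4/9 + 4*V/9) = 2/9 + 4*V/9)
(H(39) - 549)*(-2409 + (-15 + 7*0)) = ((2/9 + (4/9)*39) - 549)*(-2409 + (-15 + 7*0)) = ((2/9 + 52/3) - 549)*(-2409 + (-15 + 0)) = (158/9 - 549)*(-2409 - 15) = -4783/9*(-2424) = 3864664/3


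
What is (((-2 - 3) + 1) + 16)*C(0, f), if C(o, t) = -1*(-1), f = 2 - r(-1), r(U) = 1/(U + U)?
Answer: 12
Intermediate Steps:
r(U) = 1/(2*U)
f = 5/2 (f = 2 - 1/(2*(-1)) = 2 - (-1)/2 = 2 - 1*(-½) = 2 + ½ = 5/2 ≈ 2.5000)
C(o, t) = 1
(((-2 - 3) + 1) + 16)*C(0, f) = (((-2 - 3) + 1) + 16)*1 = ((-5 + 1) + 16)*1 = (-4 + 16)*1 = 12*1 = 12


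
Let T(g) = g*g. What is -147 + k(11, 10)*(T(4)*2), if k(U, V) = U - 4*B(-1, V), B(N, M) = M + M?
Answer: -2355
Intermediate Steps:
B(N, M) = 2*M
T(g) = g²
k(U, V) = U - 8*V
-147 + k(11, 10)*(T(4)*2) = -147 + (11 - 8*10)*(4²*2) = -147 + (11 - 80)*(16*2) = -147 - 69*32 = -147 - 2208 = -2355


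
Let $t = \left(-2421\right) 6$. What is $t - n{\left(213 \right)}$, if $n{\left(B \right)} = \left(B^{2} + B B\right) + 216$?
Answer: $-105480$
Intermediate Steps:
$t = -14526$
$n{\left(B \right)} = 216 + 2 B^{2}$ ($n{\left(B \right)} = \left(B^{2} + B^{2}\right) + 216 = 2 B^{2} + 216 = 216 + 2 B^{2}$)
$t - n{\left(213 \right)} = -14526 - \left(216 + 2 \cdot 213^{2}\right) = -14526 - \left(216 + 2 \cdot 45369\right) = -14526 - \left(216 + 90738\right) = -14526 - 90954 = -105480$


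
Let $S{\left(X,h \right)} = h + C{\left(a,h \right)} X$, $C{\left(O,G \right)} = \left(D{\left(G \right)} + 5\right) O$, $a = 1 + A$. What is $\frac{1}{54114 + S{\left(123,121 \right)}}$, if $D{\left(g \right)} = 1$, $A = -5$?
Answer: $\frac{1}{51283} \approx 1.95 \cdot 10^{-5}$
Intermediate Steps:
$a = -4$ ($a = 1 - 5 = -4$)
$C{\left(O,G \right)} = 6 O$ ($C{\left(O,G \right)} = \left(1 + 5\right) O = 6 O$)
$S{\left(X,h \right)} = h - 24 X$ ($S{\left(X,h \right)} = h + 6 \left(-4\right) X = h - 24 X$)
$\frac{1}{54114 + S{\left(123,121 \right)}} = \frac{1}{54114 + \left(121 - 2952\right)} = \frac{1}{54114 - 2831} = \frac{1}{51283}$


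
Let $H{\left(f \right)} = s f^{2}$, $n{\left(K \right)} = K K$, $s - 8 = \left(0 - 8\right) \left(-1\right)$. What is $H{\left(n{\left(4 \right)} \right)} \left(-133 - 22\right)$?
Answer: $-634880$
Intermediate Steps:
$s = 16$ ($s = 8 + \left(0 - 8\right) \left(-1\right) = 8 - -8 = 8 + 8 = 16$)
$n{\left(K \right)} = K^{2}$
$H{\left(f \right)} = 16 f^{2}$
$H{\left(n{\left(4 \right)} \right)} \left(-133 - 22\right) = 16 \left(4^{2}\right)^{2} \left(-133 - 22\right) = 16 \cdot 16^{2} \left(-155\right) = 16 \cdot 256 \left(-155\right) = 4096 \left(-155\right) = -634880$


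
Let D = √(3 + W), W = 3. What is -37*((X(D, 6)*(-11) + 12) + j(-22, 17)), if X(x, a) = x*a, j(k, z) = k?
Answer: 370 + 2442*√6 ≈ 6351.7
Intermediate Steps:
D = √6 (D = √(3 + 3) = √6 ≈ 2.4495)
X(x, a) = a*x
-37*((X(D, 6)*(-11) + 12) + j(-22, 17)) = -37*(((6*√6)*(-11) + 12) - 22) = -37*((-66*√6 + 12) - 22) = -37*((12 - 66*√6) - 22) = -37*(-10 - 66*√6) = 370 + 2442*√6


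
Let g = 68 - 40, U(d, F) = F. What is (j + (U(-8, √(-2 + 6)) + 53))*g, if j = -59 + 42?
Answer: 1064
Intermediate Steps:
j = -17
g = 28
(j + (U(-8, √(-2 + 6)) + 53))*g = (-17 + (√(-2 + 6) + 53))*28 = (-17 + (√4 + 53))*28 = (-17 + (2 + 53))*28 = (-17 + 55)*28 = 38*28 = 1064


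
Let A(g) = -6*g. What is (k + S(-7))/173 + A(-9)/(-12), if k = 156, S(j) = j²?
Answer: -1147/346 ≈ -3.3150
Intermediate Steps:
(k + S(-7))/173 + A(-9)/(-12) = (156 + (-7)²)/173 - 6*(-9)/(-12) = (156 + 49)*(1/173) + 54*(-1/12) = 205*(1/173) - 9/2 = 205/173 - 9/2 = -1147/346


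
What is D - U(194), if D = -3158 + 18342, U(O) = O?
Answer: 14990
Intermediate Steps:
D = 15184
D - U(194) = 15184 - 1*194 = 15184 - 194 = 14990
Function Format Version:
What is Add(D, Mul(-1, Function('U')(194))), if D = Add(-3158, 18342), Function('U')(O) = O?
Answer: 14990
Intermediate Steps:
D = 15184
Add(D, Mul(-1, Function('U')(194))) = Add(15184, Mul(-1, 194)) = Add(15184, -194) = 14990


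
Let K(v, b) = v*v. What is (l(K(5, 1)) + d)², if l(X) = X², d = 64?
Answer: 474721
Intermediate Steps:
K(v, b) = v²
(l(K(5, 1)) + d)² = ((5²)² + 64)² = (25² + 64)² = (625 + 64)² = 689² = 474721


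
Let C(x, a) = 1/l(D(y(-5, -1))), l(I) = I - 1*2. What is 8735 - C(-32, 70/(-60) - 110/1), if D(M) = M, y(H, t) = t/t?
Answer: 8736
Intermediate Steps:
y(H, t) = 1
l(I) = -2 + I (l(I) = I - 2 = -2 + I)
C(x, a) = -1 (C(x, a) = 1/(-2 + 1) = 1/(-1) = -1)
8735 - C(-32, 70/(-60) - 110/1) = 8735 - 1*(-1) = 8735 + 1 = 8736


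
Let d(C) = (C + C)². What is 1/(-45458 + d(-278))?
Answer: 1/263678 ≈ 3.7925e-6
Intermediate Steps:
d(C) = 4*C² (d(C) = (2*C)² = 4*C²)
1/(-45458 + d(-278)) = 1/(-45458 + 4*(-278)²) = 1/(-45458 + 4*77284) = 1/(-45458 + 309136) = 1/263678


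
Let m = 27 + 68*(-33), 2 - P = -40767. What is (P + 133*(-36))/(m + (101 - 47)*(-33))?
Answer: -35981/3999 ≈ -8.9975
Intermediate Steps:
P = 40769 (P = 2 - 1*(-40767) = 2 + 40767 = 40769)
m = -2217 (m = 27 - 2244 = -2217)
(P + 133*(-36))/(m + (101 - 47)*(-33)) = (40769 + 133*(-36))/(-2217 + (101 - 47)*(-33)) = (40769 - 4788)/(-2217 + 54*(-33)) = 35981/(-2217 - 1782) = 35981/(-3999) = 35981*(-1/3999) = -35981/3999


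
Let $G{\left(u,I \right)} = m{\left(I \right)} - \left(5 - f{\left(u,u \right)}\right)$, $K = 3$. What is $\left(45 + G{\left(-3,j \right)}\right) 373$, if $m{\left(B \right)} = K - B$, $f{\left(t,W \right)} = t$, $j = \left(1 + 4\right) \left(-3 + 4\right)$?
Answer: $13055$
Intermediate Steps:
$j = 5$ ($j = 5 \cdot 1 = 5$)
$m{\left(B \right)} = 3 - B$
$G{\left(u,I \right)} = -2 + u - I$ ($G{\left(u,I \right)} = \left(3 - I\right) - \left(5 - u\right) = \left(3 - I\right) + \left(-5 + u\right) = -2 + u - I$)
$\left(45 + G{\left(-3,j \right)}\right) 373 = \left(45 - 10\right) 373 = 35 \cdot 373 = 13055$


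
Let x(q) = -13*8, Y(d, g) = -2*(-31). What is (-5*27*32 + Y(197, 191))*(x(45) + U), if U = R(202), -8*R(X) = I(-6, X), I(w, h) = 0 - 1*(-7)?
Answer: 1786231/4 ≈ 4.4656e+5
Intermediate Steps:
Y(d, g) = 62
I(w, h) = 7 (I(w, h) = 0 + 7 = 7)
R(X) = -7/8 (R(X) = -⅛*7 = -7/8)
x(q) = -104
U = -7/8 ≈ -0.87500
(-5*27*32 + Y(197, 191))*(x(45) + U) = (-5*27*32 + 62)*(-104 - 7/8) = (-135*32 + 62)*(-839/8) = (-4320 + 62)*(-839/8) = -4258*(-839/8) = 1786231/4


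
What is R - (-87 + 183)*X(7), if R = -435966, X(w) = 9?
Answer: -436830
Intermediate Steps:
R - (-87 + 183)*X(7) = -435966 - (-87 + 183)*9 = -435966 - 96*9 = -435966 - 1*864 = -435966 - 864 = -436830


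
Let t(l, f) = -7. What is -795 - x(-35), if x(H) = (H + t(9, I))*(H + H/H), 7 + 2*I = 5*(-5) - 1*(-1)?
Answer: -2223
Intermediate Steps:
I = -31/2 (I = -7/2 + (5*(-5) - 1*(-1))/2 = -7/2 + (-25 + 1)/2 = -7/2 + (½)*(-24) = -7/2 - 12 = -31/2 ≈ -15.500)
x(H) = (1 + H)*(-7 + H) (x(H) = (H - 7)*(H + H/H) = (-7 + H)*(H + 1) = (-7 + H)*(1 + H) = (1 + H)*(-7 + H))
-795 - x(-35) = -795 - (-7 + (-35)² - 6*(-35)) = -795 - (-7 + 1225 + 210) = -795 - 1*1428 = -795 - 1428 = -2223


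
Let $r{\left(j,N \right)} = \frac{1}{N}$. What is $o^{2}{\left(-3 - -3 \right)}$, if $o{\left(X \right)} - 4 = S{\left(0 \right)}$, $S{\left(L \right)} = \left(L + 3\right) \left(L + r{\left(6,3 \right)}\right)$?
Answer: $25$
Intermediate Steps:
$S{\left(L \right)} = \left(3 + L\right) \left(\frac{1}{3} + L\right)$ ($S{\left(L \right)} = \left(L + 3\right) \left(L + \frac{1}{3}\right) = \left(3 + L\right) \left(L + \frac{1}{3}\right) = \left(3 + L\right) \left(\frac{1}{3} + L\right)$)
$o{\left(X \right)} = 5$ ($o{\left(X \right)} = 4 + \left(1 + 0^{2} + \frac{10}{3} \cdot 0\right) = 4 + \left(1 + 0 + 0\right) = 4 + 1 = 5$)
$o^{2}{\left(-3 - -3 \right)} = 5^{2} = 25$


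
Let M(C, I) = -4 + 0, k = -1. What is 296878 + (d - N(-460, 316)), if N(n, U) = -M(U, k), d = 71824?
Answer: 368698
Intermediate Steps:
M(C, I) = -4
N(n, U) = 4 (N(n, U) = -1*(-4) = 4)
296878 + (d - N(-460, 316)) = 296878 + (71824 - 1*4) = 296878 + (71824 - 4) = 296878 + 71820 = 368698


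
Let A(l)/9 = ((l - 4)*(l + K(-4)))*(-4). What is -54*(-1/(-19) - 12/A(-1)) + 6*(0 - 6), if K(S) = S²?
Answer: -18336/475 ≈ -38.602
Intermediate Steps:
A(l) = -36*(-4 + l)*(16 + l) (A(l) = 9*(((l - 4)*(l + (-4)²))*(-4)) = 9*(((-4 + l)*(l + 16))*(-4)) = 9*(((-4 + l)*(16 + l))*(-4)) = 9*(-4*(-4 + l)*(16 + l)) = -36*(-4 + l)*(16 + l))
-54*(-1/(-19) - 12/A(-1)) + 6*(0 - 6) = -54*(-1/(-19) - 12/(2304 - 432*(-1) - 36*(-1)²)) + 6*(0 - 6) = -54*(-1*(-1/19) - 12/(2304 + 432 - 36*1)) + 6*(-6) = -54*(1/19 - 12/(2304 + 432 - 36)) - 36 = -54*(1/19 - 12/2700) - 36 = -54*(1/19 - 12*1/2700) - 36 = -54*(1/19 - 1/225) - 36 = -54*206/4275 - 36 = -1236/475 - 36 = -18336/475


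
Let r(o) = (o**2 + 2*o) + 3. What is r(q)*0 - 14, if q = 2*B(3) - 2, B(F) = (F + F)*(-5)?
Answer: -14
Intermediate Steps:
B(F) = -10*F (B(F) = (2*F)*(-5) = -10*F)
q = -62 (q = 2*(-10*3) - 2 = 2*(-30) - 2 = -60 - 2 = -62)
r(o) = 3 + o**2 + 2*o
r(q)*0 - 14 = (3 + (-62)**2 + 2*(-62))*0 - 14 = (3 + 3844 - 124)*0 - 14 = 3723*0 - 14 = 0 - 14 = -14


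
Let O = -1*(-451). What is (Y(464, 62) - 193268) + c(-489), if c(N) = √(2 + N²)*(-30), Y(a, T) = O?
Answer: -192817 - 30*√239123 ≈ -2.0749e+5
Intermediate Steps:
O = 451
Y(a, T) = 451
c(N) = -30*√(2 + N²)
(Y(464, 62) - 193268) + c(-489) = (451 - 193268) - 30*√(2 + (-489)²) = -192817 - 30*√(2 + 239121) = -192817 - 30*√239123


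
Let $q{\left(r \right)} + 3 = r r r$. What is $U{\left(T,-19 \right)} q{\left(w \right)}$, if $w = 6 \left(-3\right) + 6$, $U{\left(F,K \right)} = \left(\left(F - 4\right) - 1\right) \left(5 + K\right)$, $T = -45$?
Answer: $-1211700$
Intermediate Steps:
$U{\left(F,K \right)} = \left(-5 + F\right) \left(5 + K\right)$ ($U{\left(F,K \right)} = \left(\left(-4 + F\right) - 1\right) \left(5 + K\right) = \left(-5 + F\right) \left(5 + K\right)$)
$w = -12$ ($w = -18 + 6 = -12$)
$q{\left(r \right)} = -3 + r^{3}$ ($q{\left(r \right)} = -3 + r r r = -3 + r^{2} r = -3 + r^{3}$)
$U{\left(T,-19 \right)} q{\left(w \right)} = \left(-25 - -95 + 5 \left(-45\right) - -855\right) \left(-3 + \left(-12\right)^{3}\right) = \left(-25 + 95 - 225 + 855\right) \left(-3 - 1728\right) = 700 \left(-1731\right) = -1211700$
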